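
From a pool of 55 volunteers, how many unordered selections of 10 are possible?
C(55,10) = 55!/(10!×45!) = 29248649430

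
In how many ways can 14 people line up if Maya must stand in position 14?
Fix one position: (14-1)! = 6227020800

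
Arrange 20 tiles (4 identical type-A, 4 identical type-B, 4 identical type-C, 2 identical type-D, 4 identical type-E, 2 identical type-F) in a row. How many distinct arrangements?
20! / (4! × 4! × 4! × 2! × 4! × 2!) = 1833241410000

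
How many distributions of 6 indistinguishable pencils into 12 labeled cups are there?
C(6+12-1, 12-1) = C(17, 11) = 12376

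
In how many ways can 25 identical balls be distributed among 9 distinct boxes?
C(25+9-1, 9-1) = C(33, 8) = 13884156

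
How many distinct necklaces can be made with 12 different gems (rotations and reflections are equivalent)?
(12-1)!/2 = 39916800/2 = 19958400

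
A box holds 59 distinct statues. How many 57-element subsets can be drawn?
C(59,57) = 59!/(57!×2!) = 1711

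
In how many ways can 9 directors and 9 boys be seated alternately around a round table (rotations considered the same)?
Fix one of the directors: (9-1)! ways for the remaining directors, × 9! ways for the boys = 40320 × 362880 = 14631321600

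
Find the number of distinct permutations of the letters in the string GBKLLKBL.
8! / (2! × 3! × 2! × 1!) = 1680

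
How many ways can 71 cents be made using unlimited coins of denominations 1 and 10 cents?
Coefficient of x^71 in 1/(1-x^1) · 1/(1-x^10). Use j coins of 10 for j = 0..⌊71/10⌋ = 7, the rest in 1s: 7 + 1 = 8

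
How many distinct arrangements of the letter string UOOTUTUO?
8! / (3! × 2! × 3!) = 560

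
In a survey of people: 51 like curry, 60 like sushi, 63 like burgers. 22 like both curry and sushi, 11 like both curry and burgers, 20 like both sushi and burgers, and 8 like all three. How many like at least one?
|A∪B∪C| = 51+60+63-22-11-20+8 = 129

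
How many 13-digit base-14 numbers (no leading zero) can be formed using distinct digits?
First digit: 13 choices (nonzero). Then descending: 13 × 13 × 12 × 11 × 10 × 9 × 8 × 7 × 6 × 5 × 4 × 3 × 2 = 80951270400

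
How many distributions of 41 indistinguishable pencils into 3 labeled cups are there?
C(41+3-1, 3-1) = C(43, 2) = 903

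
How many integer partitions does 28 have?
Pentagonal recurrence p(n) = p(n-1) + p(n-2) - p(n-5) - p(n-7) + p(n-12) + p(n-15) - ... gives p(0..27) = 1, 1, 2, 3, 5, 7, 11, 15, 22, 30, 42, 56, 77, 101, 135, 176, 231, 297, 385, 490, 627, 792, 1002, 1255, 1575, 1958, 2436, 3010. p(28) = p(27) + p(26) - p(23) - p(21) + p(16) + p(13) - p(6) - p(2) = 3010 + 2436 - 1255 - 792 + 231 + 101 - 11 - 2 = 3718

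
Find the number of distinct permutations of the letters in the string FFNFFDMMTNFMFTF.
15! / (2! × 2! × 7! × 1! × 3!) = 10810800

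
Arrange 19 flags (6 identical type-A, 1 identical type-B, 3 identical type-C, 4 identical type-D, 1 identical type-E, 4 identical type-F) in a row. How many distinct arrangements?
19! / (6! × 1! × 3! × 4! × 1! × 4!) = 48886437600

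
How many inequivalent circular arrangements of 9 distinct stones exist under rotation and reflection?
(9-1)!/2 = 40320/2 = 20160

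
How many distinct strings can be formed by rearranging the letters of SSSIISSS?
8! / (2! × 6!) = 28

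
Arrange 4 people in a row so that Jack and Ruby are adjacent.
Treat as block: (4-1)! × 2! = 6 × 2 = 12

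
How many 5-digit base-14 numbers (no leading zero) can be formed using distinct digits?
First digit: 13 choices (nonzero). Then descending: 13 × 13 × 12 × 11 × 10 = 223080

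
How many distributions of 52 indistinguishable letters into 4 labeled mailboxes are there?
C(52+4-1, 4-1) = C(55, 3) = 26235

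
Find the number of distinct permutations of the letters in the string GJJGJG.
6! / (3! × 3!) = 20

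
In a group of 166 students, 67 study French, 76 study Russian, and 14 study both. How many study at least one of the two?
|A∪B| = |A| + |B| - |A∩B| = 67 + 76 - 14 = 129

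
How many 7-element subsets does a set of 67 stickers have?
C(67,7) = 67!/(7!×60!) = 869648208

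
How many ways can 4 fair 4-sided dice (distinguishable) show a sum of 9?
Coefficient of x^9 in (x + x² + ... + x^4)^4. By inclusion-exclusion on dice exceeding 4: Σ_j (-1)^j C(4,j)·C(9-1-4j, 3) = C(4,0)·C(8,3) - C(4,1)·C(4,3) = 1·56 - 4·4 = 40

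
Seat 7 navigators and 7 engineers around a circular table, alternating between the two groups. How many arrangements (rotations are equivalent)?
Fix one of the navigators: (7-1)! ways for the remaining navigators, × 7! ways for the engineers = 720 × 5040 = 3628800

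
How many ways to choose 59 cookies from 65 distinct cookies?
C(65,59) = 65!/(59!×6!) = 82598880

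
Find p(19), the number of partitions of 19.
Pentagonal recurrence p(n) = p(n-1) + p(n-2) - p(n-5) - p(n-7) + p(n-12) + p(n-15) - ... gives p(0..18) = 1, 1, 2, 3, 5, 7, 11, 15, 22, 30, 42, 56, 77, 101, 135, 176, 231, 297, 385. p(19) = p(18) + p(17) - p(14) - p(12) + p(7) + p(4) = 385 + 297 - 135 - 77 + 15 + 5 = 490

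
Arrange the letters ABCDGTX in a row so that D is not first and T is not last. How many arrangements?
By inclusion-exclusion: 7! - 2×(7-1)! + (7-2)! = 5040 - 1440 + 120 = 3720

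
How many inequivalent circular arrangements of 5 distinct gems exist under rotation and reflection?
(5-1)!/2 = 24/2 = 12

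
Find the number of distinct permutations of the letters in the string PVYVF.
5! / (1! × 2! × 1! × 1!) = 60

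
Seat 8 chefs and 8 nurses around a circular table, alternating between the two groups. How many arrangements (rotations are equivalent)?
Fix one of the chefs: (8-1)! ways for the remaining chefs, × 8! ways for the nurses = 5040 × 40320 = 203212800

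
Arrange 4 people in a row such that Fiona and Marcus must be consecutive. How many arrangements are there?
Treat the 2 as one block: (4-2+1)! × 2! = 6 × 2 = 12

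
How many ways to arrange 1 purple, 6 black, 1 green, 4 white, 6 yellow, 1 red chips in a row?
19! / (1! × 6! × 1! × 4! × 6! × 1!) = 9777287520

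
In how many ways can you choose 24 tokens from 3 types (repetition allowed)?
C(24+3-1, 3-1) = C(26, 2) = 325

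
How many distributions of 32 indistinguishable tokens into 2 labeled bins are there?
C(32+2-1, 2-1) = C(33, 1) = 33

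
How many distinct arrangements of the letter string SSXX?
4! / (2! × 2!) = 6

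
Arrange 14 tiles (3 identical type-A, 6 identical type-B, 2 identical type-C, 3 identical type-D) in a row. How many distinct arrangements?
14! / (3! × 6! × 2! × 3!) = 1681680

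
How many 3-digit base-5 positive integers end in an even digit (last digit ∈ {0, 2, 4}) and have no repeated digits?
Last∈{0,2,4}. Last=0: 12. Last nonzero: 2×3×P(3,1) = 18. Total = 30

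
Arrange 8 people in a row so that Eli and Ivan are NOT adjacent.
Total - adjacent = 8! - (8-1)!×2 = 40320 - 10080 = 30240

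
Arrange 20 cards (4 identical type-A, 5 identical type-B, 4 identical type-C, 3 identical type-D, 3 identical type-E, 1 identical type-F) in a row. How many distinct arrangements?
20! / (4! × 5! × 4! × 3! × 3! × 1!) = 977728752000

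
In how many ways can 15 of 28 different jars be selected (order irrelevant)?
C(28,15) = 28!/(15!×13!) = 37442160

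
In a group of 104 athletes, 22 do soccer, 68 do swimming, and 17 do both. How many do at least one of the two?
|A∪B| = |A| + |B| - |A∩B| = 22 + 68 - 17 = 73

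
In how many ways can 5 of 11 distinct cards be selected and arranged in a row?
P(11,5) = 11!/(11-5)! = 55440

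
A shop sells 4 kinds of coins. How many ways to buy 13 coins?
C(13+4-1, 4-1) = C(16, 3) = 560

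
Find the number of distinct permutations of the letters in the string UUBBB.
5! / (2! × 3!) = 10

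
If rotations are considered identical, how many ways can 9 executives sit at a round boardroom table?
Circular: fix one position, arrange the rest. (9-1)! = 40320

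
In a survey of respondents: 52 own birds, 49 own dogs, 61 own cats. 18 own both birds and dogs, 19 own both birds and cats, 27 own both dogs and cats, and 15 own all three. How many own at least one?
|A∪B∪C| = 52+49+61-18-19-27+15 = 113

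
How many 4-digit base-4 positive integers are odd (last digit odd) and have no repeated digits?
Last∈{1,3}. Last=0: 0. Last nonzero: 2×2×P(2,2) = 8. Total = 8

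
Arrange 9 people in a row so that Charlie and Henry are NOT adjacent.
Total - adjacent = 9! - (9-1)!×2 = 362880 - 80640 = 282240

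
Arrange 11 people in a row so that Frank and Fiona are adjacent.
Treat as block: (11-1)! × 2! = 3628800 × 2 = 7257600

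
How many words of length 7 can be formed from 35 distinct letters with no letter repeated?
P(35,7) = 35!/(35-7)! = 33891580800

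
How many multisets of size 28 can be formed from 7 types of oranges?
C(28+7-1, 7-1) = C(34, 6) = 1344904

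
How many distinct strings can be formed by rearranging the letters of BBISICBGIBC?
11! / (2! × 3! × 4! × 1! × 1!) = 138600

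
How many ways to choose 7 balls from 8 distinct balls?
C(8,7) = 8!/(7!×1!) = 8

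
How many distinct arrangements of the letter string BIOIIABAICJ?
11! / (1! × 2! × 1! × 2! × 4! × 1!) = 415800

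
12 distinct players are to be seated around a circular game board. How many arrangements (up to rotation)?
Circular: fix one position, arrange the rest. (12-1)! = 39916800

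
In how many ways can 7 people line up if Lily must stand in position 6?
Fix one position: (7-1)! = 720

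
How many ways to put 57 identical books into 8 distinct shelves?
C(57+8-1, 8-1) = C(64, 7) = 621216192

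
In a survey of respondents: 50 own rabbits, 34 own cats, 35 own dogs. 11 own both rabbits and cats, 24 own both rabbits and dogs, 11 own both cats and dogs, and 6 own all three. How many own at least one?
|A∪B∪C| = 50+34+35-11-24-11+6 = 79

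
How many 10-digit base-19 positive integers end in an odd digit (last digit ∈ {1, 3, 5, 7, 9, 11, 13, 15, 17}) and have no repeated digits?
Last∈{1,3,5,7,9,11,13,15,17}. Last=0: 0. Last nonzero: 9×17×P(17,8) = 149967417600. Total = 149967417600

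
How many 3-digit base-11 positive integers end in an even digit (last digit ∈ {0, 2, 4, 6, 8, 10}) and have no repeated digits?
Last∈{0,2,4,6,8,10}. Last=0: 90. Last nonzero: 5×9×P(9,1) = 405. Total = 495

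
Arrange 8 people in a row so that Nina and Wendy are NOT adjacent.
Total - adjacent = 8! - (8-1)!×2 = 40320 - 10080 = 30240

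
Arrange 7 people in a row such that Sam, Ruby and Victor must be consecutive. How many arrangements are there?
Treat the 3 as one block: (7-3+1)! × 3! = 120 × 6 = 720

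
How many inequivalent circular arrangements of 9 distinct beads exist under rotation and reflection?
(9-1)!/2 = 40320/2 = 20160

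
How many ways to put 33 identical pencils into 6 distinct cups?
C(33+6-1, 6-1) = C(38, 5) = 501942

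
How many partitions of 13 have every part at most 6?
Let r_j(i) = number of partitions of i into parts ≤ j, for i = 0..13. r_1(i) = 1 for all i; r_j(i) = r_{j-1}(i) + r_j(i-j). Rows j = 2..6: ≤2: 1 1 2 2 3 3 4 4 5 5 6 6 7 7; ≤3: 1 1 2 3 4 5 7 8 10 12 14 16 19 21; ≤4: 1 1 2 3 5 6 9 11 15 18 23 27 34 39; ≤5: 1 1 2 3 5 7 10 13 18 23 30 37 47 57; ≤6: 1 1 2 3 5 7 11 14 20 26 35 44 58 71. r_6(13) = 71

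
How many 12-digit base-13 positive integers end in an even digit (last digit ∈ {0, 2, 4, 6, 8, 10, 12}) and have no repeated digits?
Last∈{0,2,4,6,8,10,12}. Last=0: 479001600. Last nonzero: 6×11×P(11,10) = 2634508800. Total = 3113510400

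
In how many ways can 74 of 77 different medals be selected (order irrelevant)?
C(77,74) = 77!/(74!×3!) = 73150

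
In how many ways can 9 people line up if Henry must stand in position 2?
Fix one position: (9-1)! = 40320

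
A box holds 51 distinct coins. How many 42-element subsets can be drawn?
C(51,42) = 51!/(42!×9!) = 3042312350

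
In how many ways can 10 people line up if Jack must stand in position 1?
Fix one position: (10-1)! = 362880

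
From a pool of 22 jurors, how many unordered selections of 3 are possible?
C(22,3) = 22!/(3!×19!) = 1540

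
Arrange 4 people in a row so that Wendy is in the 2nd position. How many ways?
Fix one position: (4-1)! = 6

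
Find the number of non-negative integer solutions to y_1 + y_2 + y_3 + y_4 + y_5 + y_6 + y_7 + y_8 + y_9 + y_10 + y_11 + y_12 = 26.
C(26+12-1, 12-1) = C(37, 11) = 854992152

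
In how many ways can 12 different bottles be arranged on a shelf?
12! = 479001600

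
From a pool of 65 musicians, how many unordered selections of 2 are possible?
C(65,2) = 65!/(2!×63!) = 2080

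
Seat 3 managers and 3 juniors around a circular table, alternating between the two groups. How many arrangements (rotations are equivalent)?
Fix one of the managers: (3-1)! ways for the remaining managers, × 3! ways for the juniors = 2 × 6 = 12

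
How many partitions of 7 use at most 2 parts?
By conjugation, equals partitions of 7 into parts ≤ 2. Let r_j(i) = number of partitions of i into parts ≤ j, for i = 0..7. r_1(i) = 1 for all i; r_j(i) = r_{j-1}(i) + r_j(i-j). Rows j = 2..2: ≤2: 1 1 2 2 3 3 4 4. r_2(7) = 4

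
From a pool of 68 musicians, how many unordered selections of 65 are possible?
C(68,65) = 68!/(65!×3!) = 50116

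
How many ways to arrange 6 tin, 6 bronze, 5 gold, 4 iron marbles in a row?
21! / (6! × 6! × 5! × 4!) = 34220506320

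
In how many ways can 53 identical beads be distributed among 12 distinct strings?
C(53+12-1, 12-1) = C(64, 11) = 743595781824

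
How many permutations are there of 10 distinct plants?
10! = 3628800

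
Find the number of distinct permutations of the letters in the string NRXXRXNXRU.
10! / (1! × 3! × 2! × 4!) = 12600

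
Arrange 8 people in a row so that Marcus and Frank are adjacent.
Treat as block: (8-1)! × 2! = 5040 × 2 = 10080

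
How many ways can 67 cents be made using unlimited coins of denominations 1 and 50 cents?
Coefficient of x^67 in 1/(1-x^1) · 1/(1-x^50). Use j coins of 50 for j = 0..⌊67/50⌋ = 1, the rest in 1s: 1 + 1 = 2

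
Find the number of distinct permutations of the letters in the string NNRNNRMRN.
9! / (3! × 1! × 5!) = 504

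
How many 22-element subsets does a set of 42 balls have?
C(42,22) = 42!/(22!×20!) = 513791607420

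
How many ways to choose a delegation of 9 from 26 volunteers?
C(26,9) = 26!/(9!×17!) = 3124550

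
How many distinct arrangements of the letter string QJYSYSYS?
8! / (1! × 3! × 1! × 3!) = 1120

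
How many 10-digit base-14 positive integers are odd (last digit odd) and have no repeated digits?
Last∈{1,3,5,7,9,11,13}. Last=0: 0. Last nonzero: 7×12×P(12,8) = 1676505600. Total = 1676505600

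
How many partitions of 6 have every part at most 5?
Let r_j(i) = number of partitions of i into parts ≤ j, for i = 0..6. r_1(i) = 1 for all i; r_j(i) = r_{j-1}(i) + r_j(i-j). Rows j = 2..5: ≤2: 1 1 2 2 3 3 4; ≤3: 1 1 2 3 4 5 7; ≤4: 1 1 2 3 5 6 9; ≤5: 1 1 2 3 5 7 10. r_5(6) = 10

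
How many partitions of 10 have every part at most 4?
Let r_j(i) = number of partitions of i into parts ≤ j, for i = 0..10. r_1(i) = 1 for all i; r_j(i) = r_{j-1}(i) + r_j(i-j). Rows j = 2..4: ≤2: 1 1 2 2 3 3 4 4 5 5 6; ≤3: 1 1 2 3 4 5 7 8 10 12 14; ≤4: 1 1 2 3 5 6 9 11 15 18 23. r_4(10) = 23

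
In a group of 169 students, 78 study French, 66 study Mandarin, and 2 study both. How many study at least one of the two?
|A∪B| = |A| + |B| - |A∩B| = 78 + 66 - 2 = 142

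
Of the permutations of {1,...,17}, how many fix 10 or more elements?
Exactly j fixed points: C(17,j)·!(17-j); sum over j ≥ 10 (derangement numbers via !m = (m-1)·(!(m-1) + !(m-2)): !0..!7 = 1, 0, 1, 2, 9, 44, 265, 1854). Σ_{j=10}^{17} C(17,j)·!(17-j) = C(17,10)·!7 + C(17,11)·!6 + C(17,12)·!5 + C(17,13)·!4 + C(17,14)·!3 + C(17,15)·!2 + C(17,16)·!1 + C(17,17)·!0 = 19448·1854 + 12376·265 + 6188·44 + 2380·9 + 680·2 + 136·1 + 17·0 + 1·1 = 39631421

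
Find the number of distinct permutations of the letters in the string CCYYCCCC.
8! / (2! × 6!) = 28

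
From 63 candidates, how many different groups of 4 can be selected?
C(63,4) = 63!/(4!×59!) = 595665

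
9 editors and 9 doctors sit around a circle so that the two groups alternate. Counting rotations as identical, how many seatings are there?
Fix one of the editors: (9-1)! ways for the remaining editors, × 9! ways for the doctors = 40320 × 362880 = 14631321600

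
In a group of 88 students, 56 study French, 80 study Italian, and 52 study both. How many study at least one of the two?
|A∪B| = |A| + |B| - |A∩B| = 56 + 80 - 52 = 84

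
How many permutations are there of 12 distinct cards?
12! = 479001600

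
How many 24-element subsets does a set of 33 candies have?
C(33,24) = 33!/(24!×9!) = 38567100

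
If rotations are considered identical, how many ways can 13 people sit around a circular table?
Circular: fix one position, arrange the rest. (13-1)! = 479001600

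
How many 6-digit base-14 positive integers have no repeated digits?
First digit: 13 choices (nonzero). Then descending: 13 × 13 × 12 × 11 × 10 × 9 = 2007720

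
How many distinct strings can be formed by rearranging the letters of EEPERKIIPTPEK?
13! / (1! × 1! × 4! × 2! × 3! × 2!) = 10810800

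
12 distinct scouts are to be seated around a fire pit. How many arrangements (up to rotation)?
Circular: fix one position, arrange the rest. (12-1)! = 39916800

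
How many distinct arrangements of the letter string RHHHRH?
6! / (2! × 4!) = 15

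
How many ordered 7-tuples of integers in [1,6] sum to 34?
Coefficient of x^34 in (x + x² + ... + x^6)^7. By inclusion-exclusion on dice exceeding 6: Σ_j (-1)^j C(7,j)·C(34-1-6j, 6) = C(7,0)·C(33,6) - C(7,1)·C(27,6) + C(7,2)·C(21,6) - C(7,3)·C(15,6) + C(7,4)·C(9,6) = 1·1107568 - 7·296010 + 21·54264 - 35·5005 + 35·84 = 2807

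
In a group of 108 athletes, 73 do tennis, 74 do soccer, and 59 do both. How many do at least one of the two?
|A∪B| = |A| + |B| - |A∩B| = 73 + 74 - 59 = 88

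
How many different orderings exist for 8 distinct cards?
8! = 40320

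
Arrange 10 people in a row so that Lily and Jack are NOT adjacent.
Total - adjacent = 10! - (10-1)!×2 = 3628800 - 725760 = 2903040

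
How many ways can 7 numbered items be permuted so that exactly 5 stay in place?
Choose the 5 fixed points C(7,5) = 21, derange the rest: !2 = Σ_{j=0}^{2} (-1)^j·2!/j! = 2 - 2 + 1 = 1. Product = 21 × 1 = 21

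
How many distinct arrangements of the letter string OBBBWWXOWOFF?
12! / (3! × 2! × 3! × 1! × 3!) = 1108800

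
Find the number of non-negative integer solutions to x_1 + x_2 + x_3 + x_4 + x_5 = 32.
C(32+5-1, 5-1) = C(36, 4) = 58905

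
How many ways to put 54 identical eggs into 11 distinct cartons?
C(54+11-1, 11-1) = C(64, 10) = 151473214816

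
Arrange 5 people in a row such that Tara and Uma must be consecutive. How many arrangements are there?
Treat the 2 as one block: (5-2+1)! × 2! = 24 × 2 = 48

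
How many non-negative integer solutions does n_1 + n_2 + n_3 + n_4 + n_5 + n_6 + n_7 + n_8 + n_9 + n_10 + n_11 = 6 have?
C(6+11-1, 11-1) = C(16, 10) = 8008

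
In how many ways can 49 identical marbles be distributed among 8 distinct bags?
C(49+8-1, 8-1) = C(56, 7) = 231917400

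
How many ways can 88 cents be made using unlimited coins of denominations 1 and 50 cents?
Coefficient of x^88 in 1/(1-x^1) · 1/(1-x^50). Use j coins of 50 for j = 0..⌊88/50⌋ = 1, the rest in 1s: 1 + 1 = 2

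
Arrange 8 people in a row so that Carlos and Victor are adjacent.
Treat as block: (8-1)! × 2! = 5040 × 2 = 10080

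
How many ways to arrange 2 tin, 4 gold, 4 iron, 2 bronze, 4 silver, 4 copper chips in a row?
20! / (2! × 4! × 4! × 2! × 4! × 4!) = 1833241410000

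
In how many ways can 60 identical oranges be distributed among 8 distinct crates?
C(60+8-1, 8-1) = C(67, 7) = 869648208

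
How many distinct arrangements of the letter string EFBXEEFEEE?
10! / (1! × 6! × 2! × 1!) = 2520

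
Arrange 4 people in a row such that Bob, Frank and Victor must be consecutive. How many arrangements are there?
Treat the 3 as one block: (4-3+1)! × 3! = 2 × 6 = 12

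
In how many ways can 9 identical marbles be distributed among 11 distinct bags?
C(9+11-1, 11-1) = C(19, 10) = 92378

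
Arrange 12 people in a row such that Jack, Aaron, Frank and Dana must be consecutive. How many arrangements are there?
Treat the 4 as one block: (12-4+1)! × 4! = 362880 × 24 = 8709120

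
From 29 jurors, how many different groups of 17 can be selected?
C(29,17) = 29!/(17!×12!) = 51895935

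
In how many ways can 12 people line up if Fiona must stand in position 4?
Fix one position: (12-1)! = 39916800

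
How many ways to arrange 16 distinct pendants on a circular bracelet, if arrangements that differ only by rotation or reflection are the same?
(16-1)!/2 = 1307674368000/2 = 653837184000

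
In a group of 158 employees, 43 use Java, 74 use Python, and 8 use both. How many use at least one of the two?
|A∪B| = |A| + |B| - |A∩B| = 43 + 74 - 8 = 109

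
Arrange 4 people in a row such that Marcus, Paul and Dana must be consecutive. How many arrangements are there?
Treat the 3 as one block: (4-3+1)! × 3! = 2 × 6 = 12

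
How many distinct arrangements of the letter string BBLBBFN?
7! / (1! × 1! × 4! × 1!) = 210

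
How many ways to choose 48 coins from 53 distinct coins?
C(53,48) = 53!/(48!×5!) = 2869685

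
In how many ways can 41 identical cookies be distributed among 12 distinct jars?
C(41+12-1, 12-1) = C(52, 11) = 60403728840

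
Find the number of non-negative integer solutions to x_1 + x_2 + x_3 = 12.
C(12+3-1, 3-1) = C(14, 2) = 91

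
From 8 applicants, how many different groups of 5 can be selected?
C(8,5) = 8!/(5!×3!) = 56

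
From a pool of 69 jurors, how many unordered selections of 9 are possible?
C(69,9) = 69!/(9!×60!) = 56672074888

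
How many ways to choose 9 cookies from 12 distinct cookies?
C(12,9) = 12!/(9!×3!) = 220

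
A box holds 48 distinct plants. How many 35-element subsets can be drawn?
C(48,35) = 48!/(35!×13!) = 192928249296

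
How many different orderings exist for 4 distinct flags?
4! = 24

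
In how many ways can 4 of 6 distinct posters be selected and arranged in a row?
P(6,4) = 6!/(6-4)! = 360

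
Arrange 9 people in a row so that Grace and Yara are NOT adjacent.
Total - adjacent = 9! - (9-1)!×2 = 362880 - 80640 = 282240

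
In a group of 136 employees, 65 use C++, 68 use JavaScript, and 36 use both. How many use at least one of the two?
|A∪B| = |A| + |B| - |A∩B| = 65 + 68 - 36 = 97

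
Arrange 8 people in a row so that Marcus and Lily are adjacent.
Treat as block: (8-1)! × 2! = 5040 × 2 = 10080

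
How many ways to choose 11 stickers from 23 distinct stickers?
C(23,11) = 23!/(11!×12!) = 1352078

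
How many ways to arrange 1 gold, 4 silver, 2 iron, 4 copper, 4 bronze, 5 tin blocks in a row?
20! / (1! × 4! × 2! × 4! × 4! × 5!) = 733296564000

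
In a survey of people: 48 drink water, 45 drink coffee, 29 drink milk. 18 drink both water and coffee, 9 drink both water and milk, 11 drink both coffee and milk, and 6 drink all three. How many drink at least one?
|A∪B∪C| = 48+45+29-18-9-11+6 = 90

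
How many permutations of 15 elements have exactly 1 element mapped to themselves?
Choose the 1 fixed point C(15,1) = 15, derange the rest: !14 = Σ_{j=0}^{14} (-1)^j·14!/j! = 87178291200 - 87178291200 + 43589145600 - 14529715200 + 3632428800 - 726485760 + 121080960 - 17297280 + 2162160 - 240240 + 24024 - 2184 + 182 - 14 + 1 = 32071101049. Product = 15 × 32071101049 = 481066515735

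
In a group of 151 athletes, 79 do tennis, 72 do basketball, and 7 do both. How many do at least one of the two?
|A∪B| = |A| + |B| - |A∩B| = 79 + 72 - 7 = 144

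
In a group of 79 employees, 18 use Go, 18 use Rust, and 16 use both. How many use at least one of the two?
|A∪B| = |A| + |B| - |A∩B| = 18 + 18 - 16 = 20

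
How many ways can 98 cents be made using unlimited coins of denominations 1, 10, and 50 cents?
Coefficient of x^98 in 1/(1-x^1) · 1/(1-x^10) · 1/(1-x^50). Case on j = number of 50-cent coins (j = 0..1); remainder r = 98 - 50j is made from {1,10} in ⌊r/10⌋+1 ways. r = 98, 48 → 10 + 5 = 15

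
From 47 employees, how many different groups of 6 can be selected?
C(47,6) = 47!/(6!×41!) = 10737573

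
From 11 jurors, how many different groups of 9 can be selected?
C(11,9) = 11!/(9!×2!) = 55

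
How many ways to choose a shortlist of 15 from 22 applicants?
C(22,15) = 22!/(15!×7!) = 170544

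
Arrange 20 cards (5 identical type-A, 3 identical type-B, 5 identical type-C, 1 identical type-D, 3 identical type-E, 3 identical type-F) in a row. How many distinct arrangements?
20! / (5! × 3! × 5! × 1! × 3! × 3!) = 782183001600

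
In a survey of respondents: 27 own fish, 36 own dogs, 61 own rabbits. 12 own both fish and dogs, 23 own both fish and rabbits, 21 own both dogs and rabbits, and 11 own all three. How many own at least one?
|A∪B∪C| = 27+36+61-12-23-21+11 = 79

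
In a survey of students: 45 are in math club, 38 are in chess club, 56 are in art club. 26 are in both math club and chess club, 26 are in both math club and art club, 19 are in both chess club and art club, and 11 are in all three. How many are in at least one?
|A∪B∪C| = 45+38+56-26-26-19+11 = 79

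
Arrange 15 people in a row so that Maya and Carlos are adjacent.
Treat as block: (15-1)! × 2! = 87178291200 × 2 = 174356582400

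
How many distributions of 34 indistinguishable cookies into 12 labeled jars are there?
C(34+12-1, 12-1) = C(45, 11) = 10150595910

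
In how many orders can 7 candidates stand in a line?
7! = 5040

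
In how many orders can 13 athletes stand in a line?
13! = 6227020800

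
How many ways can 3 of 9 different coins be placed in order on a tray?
P(9,3) = 9!/(9-3)! = 504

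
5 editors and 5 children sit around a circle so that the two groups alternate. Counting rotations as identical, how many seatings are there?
Fix one of the editors: (5-1)! ways for the remaining editors, × 5! ways for the children = 24 × 120 = 2880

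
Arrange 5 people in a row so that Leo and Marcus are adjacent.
Treat as block: (5-1)! × 2! = 24 × 2 = 48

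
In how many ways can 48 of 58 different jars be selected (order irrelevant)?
C(58,48) = 58!/(48!×10!) = 52179482355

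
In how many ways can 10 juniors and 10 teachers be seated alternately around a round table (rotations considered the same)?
Fix one of the juniors: (10-1)! ways for the remaining juniors, × 10! ways for the teachers = 362880 × 3628800 = 1316818944000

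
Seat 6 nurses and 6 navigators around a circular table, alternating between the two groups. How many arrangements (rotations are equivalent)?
Fix one of the nurses: (6-1)! ways for the remaining nurses, × 6! ways for the navigators = 120 × 720 = 86400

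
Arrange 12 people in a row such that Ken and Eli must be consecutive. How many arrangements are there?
Treat the 2 as one block: (12-2+1)! × 2! = 39916800 × 2 = 79833600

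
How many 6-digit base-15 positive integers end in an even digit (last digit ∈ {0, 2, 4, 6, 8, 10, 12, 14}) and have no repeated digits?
Last∈{0,2,4,6,8,10,12,14}. Last=0: 240240. Last nonzero: 7×13×P(13,4) = 1561560. Total = 1801800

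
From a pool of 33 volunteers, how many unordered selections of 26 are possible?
C(33,26) = 33!/(26!×7!) = 4272048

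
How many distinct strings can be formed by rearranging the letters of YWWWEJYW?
8! / (1! × 4! × 1! × 2!) = 840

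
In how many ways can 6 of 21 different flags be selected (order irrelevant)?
C(21,6) = 21!/(6!×15!) = 54264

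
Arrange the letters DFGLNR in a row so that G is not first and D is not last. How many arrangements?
By inclusion-exclusion: 6! - 2×(6-1)! + (6-2)! = 720 - 240 + 24 = 504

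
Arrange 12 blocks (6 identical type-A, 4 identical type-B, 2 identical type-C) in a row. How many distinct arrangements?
12! / (6! × 4! × 2!) = 13860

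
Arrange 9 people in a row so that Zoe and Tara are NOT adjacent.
Total - adjacent = 9! - (9-1)!×2 = 362880 - 80640 = 282240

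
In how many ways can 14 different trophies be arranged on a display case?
14! = 87178291200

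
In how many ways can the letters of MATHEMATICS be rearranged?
11! / (2! × 2! × 2! × 1! × 1! × 1! × 1! × 1!) = 4989600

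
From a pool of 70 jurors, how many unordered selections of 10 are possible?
C(70,10) = 70!/(10!×60!) = 396704524216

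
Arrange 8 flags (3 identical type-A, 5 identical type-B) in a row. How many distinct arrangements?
8! / (3! × 5!) = 56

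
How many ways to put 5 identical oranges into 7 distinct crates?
C(5+7-1, 7-1) = C(11, 6) = 462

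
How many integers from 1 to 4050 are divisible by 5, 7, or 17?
⌊4050/5⌋+⌊4050/7⌋+⌊4050/17⌋ - ⌊4050/35⌋-⌊4050/85⌋-⌊4050/119⌋ + ⌊4050/595⌋ = 810+578+238 - 115-47-34 + 6 = 1436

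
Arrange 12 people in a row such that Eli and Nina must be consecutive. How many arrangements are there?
Treat the 2 as one block: (12-2+1)! × 2! = 39916800 × 2 = 79833600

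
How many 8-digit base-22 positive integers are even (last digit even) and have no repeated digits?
Last∈{0,2,4,6,8,10,12,14,16,18,20}. Last=0: 586051200. Last nonzero: 10×20×P(20,6) = 5581440000. Total = 6167491200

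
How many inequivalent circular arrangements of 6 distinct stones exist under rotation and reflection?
(6-1)!/2 = 120/2 = 60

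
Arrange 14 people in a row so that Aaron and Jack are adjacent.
Treat as block: (14-1)! × 2! = 6227020800 × 2 = 12454041600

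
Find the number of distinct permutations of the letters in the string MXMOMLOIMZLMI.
13! / (2! × 2! × 2! × 1! × 1! × 5!) = 6486480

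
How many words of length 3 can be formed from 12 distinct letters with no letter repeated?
P(12,3) = 12!/(12-3)! = 1320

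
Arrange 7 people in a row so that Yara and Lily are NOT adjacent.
Total - adjacent = 7! - (7-1)!×2 = 5040 - 1440 = 3600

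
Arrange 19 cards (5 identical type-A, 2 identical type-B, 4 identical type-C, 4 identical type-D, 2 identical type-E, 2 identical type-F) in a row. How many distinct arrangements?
19! / (5! × 2! × 4! × 4! × 2! × 2!) = 219988969200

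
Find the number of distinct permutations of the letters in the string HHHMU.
5! / (1! × 1! × 3!) = 20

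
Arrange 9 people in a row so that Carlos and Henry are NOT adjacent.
Total - adjacent = 9! - (9-1)!×2 = 362880 - 80640 = 282240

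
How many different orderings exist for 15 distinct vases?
15! = 1307674368000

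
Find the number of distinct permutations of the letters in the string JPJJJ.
5! / (1! × 4!) = 5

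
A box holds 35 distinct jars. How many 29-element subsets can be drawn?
C(35,29) = 35!/(29!×6!) = 1623160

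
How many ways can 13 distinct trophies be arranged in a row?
13! = 6227020800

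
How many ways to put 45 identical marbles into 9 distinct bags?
C(45+9-1, 9-1) = C(53, 8) = 886322710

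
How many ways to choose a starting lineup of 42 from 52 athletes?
C(52,42) = 52!/(42!×10!) = 15820024220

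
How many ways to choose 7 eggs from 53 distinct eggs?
C(53,7) = 53!/(7!×46!) = 154143080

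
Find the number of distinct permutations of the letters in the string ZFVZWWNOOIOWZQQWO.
17! / (1! × 2! × 1! × 1! × 4! × 4! × 1! × 3!) = 51459408000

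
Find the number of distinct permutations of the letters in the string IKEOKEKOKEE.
11! / (4! × 4! × 1! × 2!) = 34650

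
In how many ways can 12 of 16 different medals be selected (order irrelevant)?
C(16,12) = 16!/(12!×4!) = 1820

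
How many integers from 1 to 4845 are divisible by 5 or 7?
⌊4845/5⌋ + ⌊4845/7⌋ - ⌊4845/35⌋ = 969 + 692 - 138 = 1523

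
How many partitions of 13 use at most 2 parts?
By conjugation, equals partitions of 13 into parts ≤ 2. Let r_j(i) = number of partitions of i into parts ≤ j, for i = 0..13. r_1(i) = 1 for all i; r_j(i) = r_{j-1}(i) + r_j(i-j). Rows j = 2..2: ≤2: 1 1 2 2 3 3 4 4 5 5 6 6 7 7. r_2(13) = 7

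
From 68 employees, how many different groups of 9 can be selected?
C(68,9) = 68!/(9!×59!) = 49280065120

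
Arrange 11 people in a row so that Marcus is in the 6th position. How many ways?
Fix one position: (11-1)! = 3628800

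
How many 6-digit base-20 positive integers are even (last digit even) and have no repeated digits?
Last∈{0,2,4,6,8,10,12,14,16,18}. Last=0: 1395360. Last nonzero: 9×18×P(18,4) = 11897280. Total = 13292640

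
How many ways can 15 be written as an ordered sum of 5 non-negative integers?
C(15+5-1, 5-1) = C(19, 4) = 3876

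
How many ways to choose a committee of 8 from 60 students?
C(60,8) = 60!/(8!×52!) = 2558620845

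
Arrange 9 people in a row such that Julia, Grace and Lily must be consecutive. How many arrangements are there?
Treat the 3 as one block: (9-3+1)! × 3! = 5040 × 6 = 30240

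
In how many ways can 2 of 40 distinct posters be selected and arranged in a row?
P(40,2) = 40!/(40-2)! = 1560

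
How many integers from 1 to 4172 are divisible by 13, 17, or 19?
⌊4172/13⌋+⌊4172/17⌋+⌊4172/19⌋ - ⌊4172/221⌋-⌊4172/247⌋-⌊4172/323⌋ + ⌊4172/4199⌋ = 320+245+219 - 18-16-12 + 0 = 738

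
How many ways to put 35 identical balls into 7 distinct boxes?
C(35+7-1, 7-1) = C(41, 6) = 4496388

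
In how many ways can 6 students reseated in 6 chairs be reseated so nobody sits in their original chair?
!6 = Σ_{j=0}^{6} (-1)^j·6!/j! = 720 - 720 + 360 - 120 + 30 - 6 + 1 = 265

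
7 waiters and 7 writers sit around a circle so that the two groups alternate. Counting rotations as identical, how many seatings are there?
Fix one of the waiters: (7-1)! ways for the remaining waiters, × 7! ways for the writers = 720 × 5040 = 3628800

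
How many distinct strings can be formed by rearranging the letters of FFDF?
4! / (1! × 3!) = 4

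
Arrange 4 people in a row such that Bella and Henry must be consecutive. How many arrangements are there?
Treat the 2 as one block: (4-2+1)! × 2! = 6 × 2 = 12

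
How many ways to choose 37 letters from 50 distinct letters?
C(50,37) = 50!/(37!×13!) = 354860518600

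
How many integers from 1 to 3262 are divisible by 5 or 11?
⌊3262/5⌋ + ⌊3262/11⌋ - ⌊3262/55⌋ = 652 + 296 - 59 = 889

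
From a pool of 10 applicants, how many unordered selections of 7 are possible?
C(10,7) = 10!/(7!×3!) = 120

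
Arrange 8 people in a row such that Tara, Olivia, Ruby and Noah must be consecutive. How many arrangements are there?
Treat the 4 as one block: (8-4+1)! × 4! = 120 × 24 = 2880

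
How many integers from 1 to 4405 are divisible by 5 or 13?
⌊4405/5⌋ + ⌊4405/13⌋ - ⌊4405/65⌋ = 881 + 338 - 67 = 1152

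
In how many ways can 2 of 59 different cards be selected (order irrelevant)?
C(59,2) = 59!/(2!×57!) = 1711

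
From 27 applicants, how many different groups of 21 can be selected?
C(27,21) = 27!/(21!×6!) = 296010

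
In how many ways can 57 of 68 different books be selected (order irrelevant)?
C(68,57) = 68!/(57!×11!) = 1533058025824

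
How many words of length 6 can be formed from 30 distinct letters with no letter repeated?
P(30,6) = 30!/(30-6)! = 427518000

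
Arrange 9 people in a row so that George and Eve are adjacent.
Treat as block: (9-1)! × 2! = 40320 × 2 = 80640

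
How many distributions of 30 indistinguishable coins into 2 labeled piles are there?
C(30+2-1, 2-1) = C(31, 1) = 31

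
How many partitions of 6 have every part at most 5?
Let r_j(i) = number of partitions of i into parts ≤ j, for i = 0..6. r_1(i) = 1 for all i; r_j(i) = r_{j-1}(i) + r_j(i-j). Rows j = 2..5: ≤2: 1 1 2 2 3 3 4; ≤3: 1 1 2 3 4 5 7; ≤4: 1 1 2 3 5 6 9; ≤5: 1 1 2 3 5 7 10. r_5(6) = 10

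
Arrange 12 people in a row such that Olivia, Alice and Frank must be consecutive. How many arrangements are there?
Treat the 3 as one block: (12-3+1)! × 3! = 3628800 × 6 = 21772800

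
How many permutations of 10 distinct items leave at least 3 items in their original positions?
Exactly j fixed points: C(10,j)·!(10-j); sum over j ≥ 3 (derangement numbers via !m = (m-1)·(!(m-1) + !(m-2)): !0..!7 = 1, 0, 1, 2, 9, 44, 265, 1854). Σ_{j=3}^{10} C(10,j)·!(10-j) = C(10,3)·!7 + C(10,4)·!6 + C(10,5)·!5 + C(10,6)·!4 + C(10,7)·!3 + C(10,8)·!2 + C(10,9)·!1 + C(10,10)·!0 = 120·1854 + 210·265 + 252·44 + 210·9 + 120·2 + 45·1 + 10·0 + 1·1 = 291394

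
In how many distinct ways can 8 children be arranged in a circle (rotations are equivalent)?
Circular: fix one position, arrange the rest. (8-1)! = 5040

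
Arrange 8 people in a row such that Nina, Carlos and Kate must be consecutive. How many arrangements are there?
Treat the 3 as one block: (8-3+1)! × 3! = 720 × 6 = 4320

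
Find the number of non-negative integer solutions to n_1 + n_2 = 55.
C(55+2-1, 2-1) = C(56, 1) = 56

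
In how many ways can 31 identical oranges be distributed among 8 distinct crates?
C(31+8-1, 8-1) = C(38, 7) = 12620256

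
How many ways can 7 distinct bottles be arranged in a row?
7! = 5040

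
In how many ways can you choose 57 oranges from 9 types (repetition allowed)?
C(57+9-1, 9-1) = C(65, 8) = 5047381560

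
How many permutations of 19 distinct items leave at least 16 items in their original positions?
Exactly j fixed points: C(19,j)·!(19-j); sum over j ≥ 16 (derangement numbers via !m = (m-1)·(!(m-1) + !(m-2)): !0..!3 = 1, 0, 1, 2). Σ_{j=16}^{19} C(19,j)·!(19-j) = C(19,16)·!3 + C(19,17)·!2 + C(19,18)·!1 + C(19,19)·!0 = 969·2 + 171·1 + 19·0 + 1·1 = 2110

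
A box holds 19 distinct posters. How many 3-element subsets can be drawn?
C(19,3) = 19!/(3!×16!) = 969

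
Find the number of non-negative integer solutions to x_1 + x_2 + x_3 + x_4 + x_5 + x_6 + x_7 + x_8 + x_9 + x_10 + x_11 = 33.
C(33+11-1, 11-1) = C(43, 10) = 1917334783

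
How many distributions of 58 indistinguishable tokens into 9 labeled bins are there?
C(58+9-1, 9-1) = C(66, 8) = 5743572120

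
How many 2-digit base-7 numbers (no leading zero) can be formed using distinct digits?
First digit: 6 choices (nonzero). Then descending: 6 × 6 = 36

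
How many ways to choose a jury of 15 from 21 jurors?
C(21,15) = 21!/(15!×6!) = 54264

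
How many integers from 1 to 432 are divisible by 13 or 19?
⌊432/13⌋ + ⌊432/19⌋ - ⌊432/247⌋ = 33 + 22 - 1 = 54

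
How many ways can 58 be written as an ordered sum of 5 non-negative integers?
C(58+5-1, 5-1) = C(62, 4) = 557845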